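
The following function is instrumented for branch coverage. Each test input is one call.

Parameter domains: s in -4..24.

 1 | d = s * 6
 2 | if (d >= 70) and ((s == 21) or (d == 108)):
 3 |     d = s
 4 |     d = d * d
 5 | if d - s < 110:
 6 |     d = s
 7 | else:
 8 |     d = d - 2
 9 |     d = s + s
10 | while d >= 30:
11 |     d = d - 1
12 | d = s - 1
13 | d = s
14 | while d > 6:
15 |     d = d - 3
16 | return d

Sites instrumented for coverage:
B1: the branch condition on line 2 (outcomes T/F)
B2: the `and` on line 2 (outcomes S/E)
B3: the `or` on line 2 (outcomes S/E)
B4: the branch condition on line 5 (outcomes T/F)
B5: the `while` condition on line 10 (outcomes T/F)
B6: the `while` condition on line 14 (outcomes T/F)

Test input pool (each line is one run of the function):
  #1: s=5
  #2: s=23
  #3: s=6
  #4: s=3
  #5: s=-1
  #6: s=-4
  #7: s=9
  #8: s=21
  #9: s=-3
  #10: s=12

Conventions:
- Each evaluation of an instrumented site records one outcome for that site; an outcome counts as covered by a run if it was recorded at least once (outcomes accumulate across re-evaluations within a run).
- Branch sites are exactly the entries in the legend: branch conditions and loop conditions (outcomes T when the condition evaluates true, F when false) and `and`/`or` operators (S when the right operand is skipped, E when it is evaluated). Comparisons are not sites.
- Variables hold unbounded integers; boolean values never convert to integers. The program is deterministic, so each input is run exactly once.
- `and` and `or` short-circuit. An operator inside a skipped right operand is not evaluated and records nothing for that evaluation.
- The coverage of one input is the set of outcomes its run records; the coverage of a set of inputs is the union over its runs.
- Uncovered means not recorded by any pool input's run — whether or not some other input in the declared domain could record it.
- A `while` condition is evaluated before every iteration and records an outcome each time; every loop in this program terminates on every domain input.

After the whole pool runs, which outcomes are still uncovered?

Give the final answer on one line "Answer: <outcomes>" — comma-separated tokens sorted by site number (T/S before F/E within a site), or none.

input #1, s=5: outcomes B1=F, B2=S, B4=T, B5=F, B6=F
input #2, s=23: outcomes B1=F, B2=E, B3=E, B4=F, B5=T, B5=F, B6=T, B6=F
input #3, s=6: outcomes B1=F, B2=S, B4=T, B5=F, B6=F
input #4, s=3: outcomes B1=F, B2=S, B4=T, B5=F, B6=F
input #5, s=-1: outcomes B1=F, B2=S, B4=T, B5=F, B6=F
input #6, s=-4: outcomes B1=F, B2=S, B4=T, B5=F, B6=F
input #7, s=9: outcomes B1=F, B2=S, B4=T, B5=F, B6=T, B6=F
input #8, s=21: outcomes B1=T, B2=E, B3=S, B4=F, B5=T, B5=F, B6=T, B6=F
input #9, s=-3: outcomes B1=F, B2=S, B4=T, B5=F, B6=F
input #10, s=12: outcomes B1=F, B2=E, B3=E, B4=T, B5=F, B6=T, B6=F
union over the pool: B1=T, B1=F, B2=S, B2=E, B3=S, B3=E, B4=T, B4=F, B5=T, B5=F, B6=T, B6=F
uncovered (0 of 12): none

Answer: none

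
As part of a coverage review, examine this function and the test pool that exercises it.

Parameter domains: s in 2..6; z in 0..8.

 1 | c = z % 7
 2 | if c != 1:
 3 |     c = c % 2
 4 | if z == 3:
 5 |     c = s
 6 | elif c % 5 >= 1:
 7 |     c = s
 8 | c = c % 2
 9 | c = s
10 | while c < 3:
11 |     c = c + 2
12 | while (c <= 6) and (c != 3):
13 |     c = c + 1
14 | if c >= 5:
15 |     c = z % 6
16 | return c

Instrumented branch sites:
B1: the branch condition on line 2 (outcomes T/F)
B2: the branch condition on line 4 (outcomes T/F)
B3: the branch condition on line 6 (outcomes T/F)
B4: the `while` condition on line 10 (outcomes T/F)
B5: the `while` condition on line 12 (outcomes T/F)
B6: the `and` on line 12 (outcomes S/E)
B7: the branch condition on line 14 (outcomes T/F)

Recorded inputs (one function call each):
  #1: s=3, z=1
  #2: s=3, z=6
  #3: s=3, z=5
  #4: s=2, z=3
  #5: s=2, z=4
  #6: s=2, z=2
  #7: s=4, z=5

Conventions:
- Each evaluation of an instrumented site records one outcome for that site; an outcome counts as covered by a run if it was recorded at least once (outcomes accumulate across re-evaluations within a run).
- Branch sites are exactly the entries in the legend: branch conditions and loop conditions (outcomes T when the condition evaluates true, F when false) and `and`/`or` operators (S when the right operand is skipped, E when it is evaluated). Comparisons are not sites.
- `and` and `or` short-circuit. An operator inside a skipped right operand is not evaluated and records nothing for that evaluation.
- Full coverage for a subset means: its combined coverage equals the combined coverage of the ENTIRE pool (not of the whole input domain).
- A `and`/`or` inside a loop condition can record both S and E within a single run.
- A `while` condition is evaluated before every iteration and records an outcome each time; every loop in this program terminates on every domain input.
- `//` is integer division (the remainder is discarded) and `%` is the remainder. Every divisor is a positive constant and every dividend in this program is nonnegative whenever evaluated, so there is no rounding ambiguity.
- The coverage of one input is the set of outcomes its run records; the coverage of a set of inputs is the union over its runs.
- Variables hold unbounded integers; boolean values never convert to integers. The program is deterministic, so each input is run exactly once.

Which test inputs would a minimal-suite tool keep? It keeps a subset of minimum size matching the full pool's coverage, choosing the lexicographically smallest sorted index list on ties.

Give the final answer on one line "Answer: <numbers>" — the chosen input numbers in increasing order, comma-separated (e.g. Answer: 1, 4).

#1 (s=3, z=1) -> B1->F, B2->F, B3->T, B4->F, B6->E, B5->F, B7->F; covered: B1=F, B2=F, B3=T, B4=F, B5=F, B6=E, B7=F
#2 (s=3, z=6) -> B1->T, B2->F, B3->F, B4->F, B6->E, B5->F, B7->F; covered: B1=T, B2=F, B3=F, B4=F, B5=F, B6=E, B7=F
#3 (s=3, z=5) -> B1->T, B2->F, B3->T, B4->F, B6->E, B5->F, B7->F; covered: B1=T, B2=F, B3=T, B4=F, B5=F, B6=E, B7=F
#4 (s=2, z=3) -> B1->T, B2->T, B4->T, B4->F, B6->E, B5->T, B6->E, B5->T, B6->E, B5->T, B6->S, B5->F, B7->T; covered: B1=T, B2=T, B4=T, B4=F, B5=T, B5=F, B6=S, B6=E, B7=T
#5 (s=2, z=4) -> B1->T, B2->F, B3->F, B4->T, B4->F, B6->E, B5->T, B6->E, B5->T, B6->E, B5->T, B6->S, B5->F, B7->T; covered: B1=T, B2=F, B3=F, B4=T, B4=F, B5=T, B5=F, B6=S, B6=E, B7=T
#6 (s=2, z=2) -> B1->T, B2->F, B3->F, B4->T, B4->F, B6->E, B5->T, B6->E, B5->T, B6->E, B5->T, B6->S, B5->F, B7->T; covered: B1=T, B2=F, B3=F, B4=T, B4=F, B5=T, B5=F, B6=S, B6=E, B7=T
#7 (s=4, z=5) -> B1->T, B2->F, B3->T, B4->F, B6->E, B5->T, B6->E, B5->T, B6->E, B5->T, B6->S, B5->F, B7->T; covered: B1=T, B2=F, B3=T, B4=F, B5=T, B5=F, B6=S, B6=E, B7=T
pool-wide coverage (14 outcomes): B1=T, B1=F, B2=T, B2=F, B3=T, B3=F, B4=T, B4=F, B5=T, B5=F, B6=S, B6=E, B7=T, B7=F
no size-1 subset reaches all 14 outcomes (best union: 10/14)
no size-2 subset reaches all 14 outcomes (best union: 13/14)
inputs {1, 2, 4} (size 3) cover everything; no size-3 subset with a lexicographically smaller index list covers all 14

Answer: 1, 2, 4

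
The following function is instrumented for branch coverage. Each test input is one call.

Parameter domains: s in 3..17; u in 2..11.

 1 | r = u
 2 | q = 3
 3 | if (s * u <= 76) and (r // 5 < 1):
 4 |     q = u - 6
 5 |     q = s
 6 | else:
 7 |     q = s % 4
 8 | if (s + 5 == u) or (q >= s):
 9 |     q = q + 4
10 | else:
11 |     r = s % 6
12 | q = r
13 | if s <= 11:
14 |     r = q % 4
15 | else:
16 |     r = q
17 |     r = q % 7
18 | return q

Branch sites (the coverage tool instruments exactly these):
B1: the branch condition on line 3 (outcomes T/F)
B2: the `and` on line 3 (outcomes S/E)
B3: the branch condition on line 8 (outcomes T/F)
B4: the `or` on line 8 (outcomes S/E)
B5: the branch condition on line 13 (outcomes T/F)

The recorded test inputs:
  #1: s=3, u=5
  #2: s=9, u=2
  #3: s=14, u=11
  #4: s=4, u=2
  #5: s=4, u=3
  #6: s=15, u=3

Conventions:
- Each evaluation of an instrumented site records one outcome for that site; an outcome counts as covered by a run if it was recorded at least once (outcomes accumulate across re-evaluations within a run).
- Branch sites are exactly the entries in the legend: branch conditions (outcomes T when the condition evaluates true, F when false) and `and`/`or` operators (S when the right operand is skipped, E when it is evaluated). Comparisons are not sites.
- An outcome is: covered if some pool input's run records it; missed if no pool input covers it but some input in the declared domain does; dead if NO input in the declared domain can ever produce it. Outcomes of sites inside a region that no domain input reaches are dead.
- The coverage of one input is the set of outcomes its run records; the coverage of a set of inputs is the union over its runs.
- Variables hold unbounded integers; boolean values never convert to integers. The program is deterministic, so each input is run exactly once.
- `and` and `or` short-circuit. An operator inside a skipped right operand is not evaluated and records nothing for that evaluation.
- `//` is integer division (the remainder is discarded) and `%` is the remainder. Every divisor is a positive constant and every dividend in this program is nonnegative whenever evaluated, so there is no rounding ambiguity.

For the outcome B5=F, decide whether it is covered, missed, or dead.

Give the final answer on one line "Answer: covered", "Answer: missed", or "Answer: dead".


B5=F is recorded by pool input(s) 3, 6 -> covered
Answer: covered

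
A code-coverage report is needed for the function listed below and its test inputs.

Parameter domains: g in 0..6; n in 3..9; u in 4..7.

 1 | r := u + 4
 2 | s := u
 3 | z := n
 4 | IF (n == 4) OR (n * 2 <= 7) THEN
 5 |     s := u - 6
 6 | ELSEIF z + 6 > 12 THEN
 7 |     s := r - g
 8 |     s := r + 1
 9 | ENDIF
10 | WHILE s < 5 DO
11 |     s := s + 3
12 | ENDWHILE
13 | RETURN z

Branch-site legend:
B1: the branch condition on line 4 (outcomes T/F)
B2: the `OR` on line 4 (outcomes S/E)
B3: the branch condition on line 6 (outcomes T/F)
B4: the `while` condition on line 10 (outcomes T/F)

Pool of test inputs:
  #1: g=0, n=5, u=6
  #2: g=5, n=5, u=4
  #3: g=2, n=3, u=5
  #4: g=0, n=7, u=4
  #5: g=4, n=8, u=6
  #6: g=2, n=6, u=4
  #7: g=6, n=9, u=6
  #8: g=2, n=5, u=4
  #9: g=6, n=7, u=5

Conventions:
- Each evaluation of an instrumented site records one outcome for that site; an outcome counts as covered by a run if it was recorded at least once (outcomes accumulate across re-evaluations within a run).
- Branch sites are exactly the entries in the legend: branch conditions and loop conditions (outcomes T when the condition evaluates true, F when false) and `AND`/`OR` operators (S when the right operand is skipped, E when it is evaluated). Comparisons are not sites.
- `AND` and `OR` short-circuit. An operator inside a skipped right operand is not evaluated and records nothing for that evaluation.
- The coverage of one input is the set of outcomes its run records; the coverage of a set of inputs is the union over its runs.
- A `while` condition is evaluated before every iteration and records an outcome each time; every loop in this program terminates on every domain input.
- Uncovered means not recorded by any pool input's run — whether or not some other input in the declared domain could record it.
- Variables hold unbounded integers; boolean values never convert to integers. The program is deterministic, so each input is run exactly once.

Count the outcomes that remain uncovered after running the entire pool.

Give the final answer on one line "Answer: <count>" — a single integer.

run #1 (g=0, n=5, u=6) runs B2->E, B1->F, B3->F, B4->F; records B1=F, B2=E, B3=F, B4=F
run #2 (g=5, n=5, u=4) runs B2->E, B1->F, B3->F, B4->T, B4->F; records B1=F, B2=E, B3=F, B4=T, B4=F
run #3 (g=2, n=3, u=5) runs B2->E, B1->T, B4->T, B4->T, B4->F; records B1=T, B2=E, B4=T, B4=F
run #4 (g=0, n=7, u=4) runs B2->E, B1->F, B3->T, B4->F; records B1=F, B2=E, B3=T, B4=F
run #5 (g=4, n=8, u=6) runs B2->E, B1->F, B3->T, B4->F; records B1=F, B2=E, B3=T, B4=F
run #6 (g=2, n=6, u=4) runs B2->E, B1->F, B3->F, B4->T, B4->F; records B1=F, B2=E, B3=F, B4=T, B4=F
run #7 (g=6, n=9, u=6) runs B2->E, B1->F, B3->T, B4->F; records B1=F, B2=E, B3=T, B4=F
run #8 (g=2, n=5, u=4) runs B2->E, B1->F, B3->F, B4->T, B4->F; records B1=F, B2=E, B3=F, B4=T, B4=F
run #9 (g=6, n=7, u=5) runs B2->E, B1->F, B3->T, B4->F; records B1=F, B2=E, B3=T, B4=F
union over the pool: B1=T, B1=F, B2=E, B3=T, B3=F, B4=T, B4=F
uncovered (1 of 8): B2=S

Answer: 1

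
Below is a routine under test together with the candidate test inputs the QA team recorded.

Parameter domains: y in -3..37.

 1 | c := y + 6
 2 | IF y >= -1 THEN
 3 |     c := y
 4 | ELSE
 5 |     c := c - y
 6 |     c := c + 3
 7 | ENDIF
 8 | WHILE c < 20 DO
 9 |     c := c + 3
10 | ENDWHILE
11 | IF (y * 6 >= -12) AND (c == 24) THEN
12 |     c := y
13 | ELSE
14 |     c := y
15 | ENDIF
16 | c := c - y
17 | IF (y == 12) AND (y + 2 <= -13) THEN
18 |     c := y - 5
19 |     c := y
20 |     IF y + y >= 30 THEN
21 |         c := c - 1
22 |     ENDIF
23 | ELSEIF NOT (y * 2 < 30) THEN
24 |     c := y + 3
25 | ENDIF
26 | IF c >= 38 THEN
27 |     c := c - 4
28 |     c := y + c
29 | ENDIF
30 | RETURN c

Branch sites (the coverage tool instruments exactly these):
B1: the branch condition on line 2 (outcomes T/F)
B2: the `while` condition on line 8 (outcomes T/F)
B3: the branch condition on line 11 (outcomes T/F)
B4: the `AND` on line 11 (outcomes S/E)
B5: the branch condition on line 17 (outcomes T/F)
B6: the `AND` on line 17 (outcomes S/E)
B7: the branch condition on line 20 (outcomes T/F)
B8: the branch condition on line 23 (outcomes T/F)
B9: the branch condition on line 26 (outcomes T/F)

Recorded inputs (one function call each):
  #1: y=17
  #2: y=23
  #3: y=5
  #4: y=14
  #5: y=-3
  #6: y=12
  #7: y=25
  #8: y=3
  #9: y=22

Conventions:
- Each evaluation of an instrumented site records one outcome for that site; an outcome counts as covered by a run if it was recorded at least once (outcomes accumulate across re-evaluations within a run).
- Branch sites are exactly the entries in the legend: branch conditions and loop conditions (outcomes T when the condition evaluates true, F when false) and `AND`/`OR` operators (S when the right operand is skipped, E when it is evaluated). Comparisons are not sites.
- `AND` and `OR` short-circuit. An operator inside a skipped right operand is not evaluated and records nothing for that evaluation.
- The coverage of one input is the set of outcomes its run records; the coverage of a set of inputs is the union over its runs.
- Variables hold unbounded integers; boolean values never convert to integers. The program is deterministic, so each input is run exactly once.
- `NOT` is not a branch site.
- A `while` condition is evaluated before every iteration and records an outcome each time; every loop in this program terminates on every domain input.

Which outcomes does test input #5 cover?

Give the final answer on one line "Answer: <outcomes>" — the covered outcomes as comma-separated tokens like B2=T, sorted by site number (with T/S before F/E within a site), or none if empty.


Running input #5 (y=-3), event by event:
  B1->F, B2->T, B2->T, B2->T, B2->T, B2->F, B4->S, B3->F, B6->S, B5->F
  B8->F, B9->F
distinct outcomes covered: B1=F, B2=T, B2=F, B3=F, B4=S, B5=F, B6=S, B8=F, B9=F
Answer: B1=F, B2=T, B2=F, B3=F, B4=S, B5=F, B6=S, B8=F, B9=F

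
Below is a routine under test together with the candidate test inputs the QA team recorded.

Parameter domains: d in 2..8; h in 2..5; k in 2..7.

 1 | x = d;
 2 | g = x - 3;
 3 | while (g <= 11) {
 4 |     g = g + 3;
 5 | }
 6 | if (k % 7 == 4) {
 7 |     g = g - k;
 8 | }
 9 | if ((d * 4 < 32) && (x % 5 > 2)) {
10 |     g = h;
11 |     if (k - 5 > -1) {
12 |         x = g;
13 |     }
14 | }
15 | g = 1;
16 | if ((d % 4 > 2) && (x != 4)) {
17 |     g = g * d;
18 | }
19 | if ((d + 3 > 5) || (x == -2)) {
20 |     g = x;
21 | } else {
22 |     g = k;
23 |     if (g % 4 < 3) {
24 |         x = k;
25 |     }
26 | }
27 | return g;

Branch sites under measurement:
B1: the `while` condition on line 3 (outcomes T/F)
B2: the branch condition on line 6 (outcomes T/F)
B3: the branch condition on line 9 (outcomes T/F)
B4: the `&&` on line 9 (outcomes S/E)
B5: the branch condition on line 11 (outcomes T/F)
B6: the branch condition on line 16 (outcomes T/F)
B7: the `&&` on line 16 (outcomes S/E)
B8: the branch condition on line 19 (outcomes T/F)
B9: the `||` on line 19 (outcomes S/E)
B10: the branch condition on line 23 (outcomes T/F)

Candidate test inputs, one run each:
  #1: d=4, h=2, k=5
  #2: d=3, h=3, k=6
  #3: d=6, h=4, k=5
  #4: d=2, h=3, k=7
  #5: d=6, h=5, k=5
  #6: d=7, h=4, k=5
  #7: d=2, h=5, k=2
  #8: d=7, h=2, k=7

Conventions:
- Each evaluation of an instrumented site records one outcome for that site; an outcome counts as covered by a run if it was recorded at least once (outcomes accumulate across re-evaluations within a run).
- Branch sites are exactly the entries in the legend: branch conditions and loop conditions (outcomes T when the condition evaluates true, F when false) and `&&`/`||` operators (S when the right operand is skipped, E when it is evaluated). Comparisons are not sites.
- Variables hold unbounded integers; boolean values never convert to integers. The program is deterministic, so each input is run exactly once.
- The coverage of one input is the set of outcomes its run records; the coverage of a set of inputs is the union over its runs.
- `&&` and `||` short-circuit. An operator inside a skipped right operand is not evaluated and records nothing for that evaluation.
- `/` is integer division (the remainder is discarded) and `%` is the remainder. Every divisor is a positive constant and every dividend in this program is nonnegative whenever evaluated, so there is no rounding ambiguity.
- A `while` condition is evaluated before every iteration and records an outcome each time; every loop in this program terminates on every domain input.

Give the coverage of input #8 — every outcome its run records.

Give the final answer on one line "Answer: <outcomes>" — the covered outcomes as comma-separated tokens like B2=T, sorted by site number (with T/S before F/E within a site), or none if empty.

Simulating input #8 (d=7, h=2, k=7) step by step:
  B1->T, B1->T, B1->T, B1->F, B2->F, B4->E, B3->F, B7->E, B6->T, B9->S
  B8->T
collecting distinct outcomes: B1=T, B1=F, B2=F, B3=F, B4=E, B6=T, B7=E, B8=T, B9=S

Answer: B1=T, B1=F, B2=F, B3=F, B4=E, B6=T, B7=E, B8=T, B9=S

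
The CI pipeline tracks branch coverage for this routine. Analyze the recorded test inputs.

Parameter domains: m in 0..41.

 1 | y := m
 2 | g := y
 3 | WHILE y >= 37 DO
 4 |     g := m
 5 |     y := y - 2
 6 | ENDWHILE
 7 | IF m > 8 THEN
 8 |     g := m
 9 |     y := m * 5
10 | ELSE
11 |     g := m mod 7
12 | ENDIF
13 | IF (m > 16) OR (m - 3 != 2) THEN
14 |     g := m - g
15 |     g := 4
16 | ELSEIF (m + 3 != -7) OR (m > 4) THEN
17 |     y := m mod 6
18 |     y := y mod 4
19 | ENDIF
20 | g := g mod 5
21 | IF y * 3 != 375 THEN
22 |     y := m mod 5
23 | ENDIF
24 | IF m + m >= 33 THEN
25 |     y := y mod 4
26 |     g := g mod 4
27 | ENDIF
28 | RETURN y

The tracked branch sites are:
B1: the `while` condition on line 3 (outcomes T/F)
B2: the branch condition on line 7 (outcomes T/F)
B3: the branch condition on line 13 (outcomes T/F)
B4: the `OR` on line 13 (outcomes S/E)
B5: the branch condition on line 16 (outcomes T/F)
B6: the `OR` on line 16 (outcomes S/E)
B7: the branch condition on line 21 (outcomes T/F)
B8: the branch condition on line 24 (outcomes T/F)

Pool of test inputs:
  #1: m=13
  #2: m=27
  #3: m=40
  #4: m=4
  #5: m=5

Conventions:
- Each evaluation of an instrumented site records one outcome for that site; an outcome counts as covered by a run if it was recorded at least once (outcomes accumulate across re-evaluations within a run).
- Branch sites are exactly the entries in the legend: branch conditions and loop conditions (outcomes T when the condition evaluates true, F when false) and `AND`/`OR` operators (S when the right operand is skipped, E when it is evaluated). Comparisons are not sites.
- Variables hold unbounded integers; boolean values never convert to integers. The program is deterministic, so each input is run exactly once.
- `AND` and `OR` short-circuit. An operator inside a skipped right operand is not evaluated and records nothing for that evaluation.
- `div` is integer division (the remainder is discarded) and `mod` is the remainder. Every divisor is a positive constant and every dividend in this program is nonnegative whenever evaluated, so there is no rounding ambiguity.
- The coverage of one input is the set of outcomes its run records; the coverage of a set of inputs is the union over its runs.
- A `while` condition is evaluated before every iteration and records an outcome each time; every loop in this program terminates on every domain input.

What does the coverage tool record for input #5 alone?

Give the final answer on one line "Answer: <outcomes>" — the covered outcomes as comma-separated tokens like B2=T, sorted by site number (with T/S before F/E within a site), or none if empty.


Tracing the run of input #5 (m=5):
  B1->F, B2->F, B4->E, B3->F, B6->S, B5->T, B7->T, B8->F
as a set, this run covers: B1=F, B2=F, B3=F, B4=E, B5=T, B6=S, B7=T, B8=F
Answer: B1=F, B2=F, B3=F, B4=E, B5=T, B6=S, B7=T, B8=F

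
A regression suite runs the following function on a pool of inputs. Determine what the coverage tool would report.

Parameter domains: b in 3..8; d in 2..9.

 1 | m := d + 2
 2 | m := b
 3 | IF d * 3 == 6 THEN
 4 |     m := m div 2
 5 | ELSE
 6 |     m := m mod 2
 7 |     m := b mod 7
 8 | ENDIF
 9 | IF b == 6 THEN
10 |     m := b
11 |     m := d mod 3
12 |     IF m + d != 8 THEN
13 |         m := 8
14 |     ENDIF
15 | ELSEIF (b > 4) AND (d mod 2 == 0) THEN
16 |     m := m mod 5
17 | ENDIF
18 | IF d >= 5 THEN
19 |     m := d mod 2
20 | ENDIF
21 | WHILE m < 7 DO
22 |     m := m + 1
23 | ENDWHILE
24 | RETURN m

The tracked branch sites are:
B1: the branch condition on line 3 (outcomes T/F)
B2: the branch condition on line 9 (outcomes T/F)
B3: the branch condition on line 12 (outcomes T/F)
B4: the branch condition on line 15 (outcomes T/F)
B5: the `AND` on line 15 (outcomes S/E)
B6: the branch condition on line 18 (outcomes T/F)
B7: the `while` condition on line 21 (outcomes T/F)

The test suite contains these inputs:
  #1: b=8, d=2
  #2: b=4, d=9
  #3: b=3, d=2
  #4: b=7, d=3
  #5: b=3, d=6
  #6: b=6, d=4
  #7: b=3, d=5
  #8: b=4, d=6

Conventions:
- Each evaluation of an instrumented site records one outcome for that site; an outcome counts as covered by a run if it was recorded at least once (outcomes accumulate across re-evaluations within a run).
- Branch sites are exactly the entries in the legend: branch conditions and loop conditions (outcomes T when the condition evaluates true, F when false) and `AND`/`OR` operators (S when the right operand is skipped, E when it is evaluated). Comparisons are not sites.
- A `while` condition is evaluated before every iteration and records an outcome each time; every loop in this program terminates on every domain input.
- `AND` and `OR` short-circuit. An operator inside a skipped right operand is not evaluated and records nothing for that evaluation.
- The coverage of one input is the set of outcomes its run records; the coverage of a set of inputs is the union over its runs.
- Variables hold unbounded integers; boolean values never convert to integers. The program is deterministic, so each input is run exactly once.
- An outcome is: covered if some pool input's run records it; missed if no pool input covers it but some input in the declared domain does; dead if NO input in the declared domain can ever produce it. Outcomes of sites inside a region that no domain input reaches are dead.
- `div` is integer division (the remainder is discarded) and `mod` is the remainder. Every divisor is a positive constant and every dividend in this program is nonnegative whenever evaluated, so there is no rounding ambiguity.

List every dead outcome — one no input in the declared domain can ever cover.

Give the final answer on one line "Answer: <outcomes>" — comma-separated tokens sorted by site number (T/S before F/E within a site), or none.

running all 48 domain inputs and tallying outcomes:
  reachable outcomes have witnesses, e.g. B1=T (e.g. b=3, d=2), B1=F (e.g. b=3, d=3), B2=T (e.g. b=6, d=2), B2=F (e.g. b=3, d=2)

Answer: none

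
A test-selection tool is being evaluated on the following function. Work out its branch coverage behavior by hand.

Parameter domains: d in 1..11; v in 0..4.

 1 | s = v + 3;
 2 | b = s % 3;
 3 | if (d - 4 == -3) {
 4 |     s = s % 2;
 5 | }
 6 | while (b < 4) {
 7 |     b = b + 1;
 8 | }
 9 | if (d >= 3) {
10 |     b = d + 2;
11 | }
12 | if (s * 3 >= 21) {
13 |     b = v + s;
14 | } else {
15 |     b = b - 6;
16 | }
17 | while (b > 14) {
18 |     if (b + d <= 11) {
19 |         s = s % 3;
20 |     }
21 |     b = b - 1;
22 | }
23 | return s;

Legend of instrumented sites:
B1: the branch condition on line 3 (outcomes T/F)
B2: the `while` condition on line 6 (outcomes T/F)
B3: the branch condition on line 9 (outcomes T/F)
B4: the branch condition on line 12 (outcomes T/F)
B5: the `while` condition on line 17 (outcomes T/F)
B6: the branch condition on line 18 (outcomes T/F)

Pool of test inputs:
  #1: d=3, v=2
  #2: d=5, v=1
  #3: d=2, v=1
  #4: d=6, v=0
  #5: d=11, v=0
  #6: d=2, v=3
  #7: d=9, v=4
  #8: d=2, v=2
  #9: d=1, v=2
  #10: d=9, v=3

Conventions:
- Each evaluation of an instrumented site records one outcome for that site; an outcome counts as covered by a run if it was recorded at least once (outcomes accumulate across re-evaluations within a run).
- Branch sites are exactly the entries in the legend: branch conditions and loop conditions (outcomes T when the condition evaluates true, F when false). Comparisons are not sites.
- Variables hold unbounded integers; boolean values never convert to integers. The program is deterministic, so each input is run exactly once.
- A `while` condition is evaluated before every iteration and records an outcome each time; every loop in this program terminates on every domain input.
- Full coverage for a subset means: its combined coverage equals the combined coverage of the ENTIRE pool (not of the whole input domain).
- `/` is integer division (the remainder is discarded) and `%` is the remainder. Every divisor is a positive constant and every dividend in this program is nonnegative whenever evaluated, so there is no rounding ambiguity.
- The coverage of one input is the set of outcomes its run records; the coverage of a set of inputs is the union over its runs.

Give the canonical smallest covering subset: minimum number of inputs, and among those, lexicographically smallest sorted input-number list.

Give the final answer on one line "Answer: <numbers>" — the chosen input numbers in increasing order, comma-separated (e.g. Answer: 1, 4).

run #1 (d=3, v=2) runs B1->F, B2->T, B2->T, B2->F, B3->T, B4->F, B5->F; records B1=F, B2=T, B2=F, B3=T, B4=F, B5=F
run #2 (d=5, v=1) runs B1->F, B2->T, B2->T, B2->T, B2->F, B3->T, B4->F, B5->F; records B1=F, B2=T, B2=F, B3=T, B4=F, B5=F
run #3 (d=2, v=1) runs B1->F, B2->T, B2->T, B2->T, B2->F, B3->F, B4->F, B5->F; records B1=F, B2=T, B2=F, B3=F, B4=F, B5=F
run #4 (d=6, v=0) runs B1->F, B2->T, B2->T, B2->T, B2->T, B2->F, B3->T, B4->F, B5->F; records B1=F, B2=T, B2=F, B3=T, B4=F, B5=F
run #5 (d=11, v=0) runs B1->F, B2->T, B2->T, B2->T, B2->T, B2->F, B3->T, B4->F, B5->F; records B1=F, B2=T, B2=F, B3=T, B4=F, B5=F
run #6 (d=2, v=3) runs B1->F, B2->T, B2->T, B2->T, B2->T, B2->F, B3->F, B4->F, B5->F; records B1=F, B2=T, B2=F, B3=F, B4=F, B5=F
run #7 (d=9, v=4) runs B1->F, B2->T, B2->T, B2->T, B2->F, B3->T, B4->T, B5->F; records B1=F, B2=T, B2=F, B3=T, B4=T, B5=F
run #8 (d=2, v=2) runs B1->F, B2->T, B2->T, B2->F, B3->F, B4->F, B5->F; records B1=F, B2=T, B2=F, B3=F, B4=F, B5=F
run #9 (d=1, v=2) runs B1->T, B2->T, B2->T, B2->F, B3->F, B4->F, B5->F; records B1=T, B2=T, B2=F, B3=F, B4=F, B5=F
run #10 (d=9, v=3) runs B1->F, B2->T, B2->T, B2->T, B2->T, B2->F, B3->T, B4->F, B5->F; records B1=F, B2=T, B2=F, B3=T, B4=F, B5=F
union over all inputs: B1=T, B1=F, B2=T, B2=F, B3=T, B3=F, B4=T, B4=F, B5=F (9 outcomes)
size 1 is not enough: best union over all size-1 subsets is 6/9
the canonical winner is {7, 9}: size 2, full 9-outcome coverage, earliest index list among size-2 covers

Answer: 7, 9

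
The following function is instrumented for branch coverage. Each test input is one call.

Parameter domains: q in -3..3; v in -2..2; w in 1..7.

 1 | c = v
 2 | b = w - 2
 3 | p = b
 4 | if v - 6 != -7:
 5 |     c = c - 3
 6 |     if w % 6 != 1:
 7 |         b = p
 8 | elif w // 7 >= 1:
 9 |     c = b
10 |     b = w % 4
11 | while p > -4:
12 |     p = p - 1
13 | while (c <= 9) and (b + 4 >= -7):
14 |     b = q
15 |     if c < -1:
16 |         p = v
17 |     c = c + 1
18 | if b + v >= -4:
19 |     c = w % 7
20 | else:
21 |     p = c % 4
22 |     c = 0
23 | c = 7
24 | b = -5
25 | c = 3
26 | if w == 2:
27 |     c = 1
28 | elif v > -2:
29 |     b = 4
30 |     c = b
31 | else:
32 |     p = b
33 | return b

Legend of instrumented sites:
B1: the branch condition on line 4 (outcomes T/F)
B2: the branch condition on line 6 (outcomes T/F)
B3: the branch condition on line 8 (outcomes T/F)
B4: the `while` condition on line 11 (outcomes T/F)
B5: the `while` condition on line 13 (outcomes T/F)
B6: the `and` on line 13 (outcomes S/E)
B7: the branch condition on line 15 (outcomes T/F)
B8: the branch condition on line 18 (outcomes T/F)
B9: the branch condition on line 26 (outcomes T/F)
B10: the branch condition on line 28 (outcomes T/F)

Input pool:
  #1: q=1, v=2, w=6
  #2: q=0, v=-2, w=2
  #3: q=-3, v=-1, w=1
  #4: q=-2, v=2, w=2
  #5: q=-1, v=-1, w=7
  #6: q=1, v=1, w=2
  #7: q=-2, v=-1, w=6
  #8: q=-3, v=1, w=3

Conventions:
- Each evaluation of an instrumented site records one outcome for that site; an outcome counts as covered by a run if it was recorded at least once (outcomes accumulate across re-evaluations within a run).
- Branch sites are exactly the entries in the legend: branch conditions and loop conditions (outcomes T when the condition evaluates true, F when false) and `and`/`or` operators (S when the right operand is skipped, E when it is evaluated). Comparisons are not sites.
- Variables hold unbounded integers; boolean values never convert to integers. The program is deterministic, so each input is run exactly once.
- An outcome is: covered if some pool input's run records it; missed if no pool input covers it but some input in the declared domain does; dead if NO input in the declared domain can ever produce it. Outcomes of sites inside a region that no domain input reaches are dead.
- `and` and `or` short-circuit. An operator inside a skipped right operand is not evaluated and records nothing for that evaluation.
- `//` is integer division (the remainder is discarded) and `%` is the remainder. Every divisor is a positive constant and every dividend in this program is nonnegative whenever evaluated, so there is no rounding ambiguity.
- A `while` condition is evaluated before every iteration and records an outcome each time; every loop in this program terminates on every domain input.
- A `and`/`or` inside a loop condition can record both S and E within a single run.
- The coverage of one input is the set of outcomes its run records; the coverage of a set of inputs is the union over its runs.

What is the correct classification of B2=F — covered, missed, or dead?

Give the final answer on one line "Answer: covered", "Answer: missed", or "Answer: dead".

no pool input records B2=F
but domain input (q=-3, v=-2, w=1) does record it -> reachable, so missed

Answer: missed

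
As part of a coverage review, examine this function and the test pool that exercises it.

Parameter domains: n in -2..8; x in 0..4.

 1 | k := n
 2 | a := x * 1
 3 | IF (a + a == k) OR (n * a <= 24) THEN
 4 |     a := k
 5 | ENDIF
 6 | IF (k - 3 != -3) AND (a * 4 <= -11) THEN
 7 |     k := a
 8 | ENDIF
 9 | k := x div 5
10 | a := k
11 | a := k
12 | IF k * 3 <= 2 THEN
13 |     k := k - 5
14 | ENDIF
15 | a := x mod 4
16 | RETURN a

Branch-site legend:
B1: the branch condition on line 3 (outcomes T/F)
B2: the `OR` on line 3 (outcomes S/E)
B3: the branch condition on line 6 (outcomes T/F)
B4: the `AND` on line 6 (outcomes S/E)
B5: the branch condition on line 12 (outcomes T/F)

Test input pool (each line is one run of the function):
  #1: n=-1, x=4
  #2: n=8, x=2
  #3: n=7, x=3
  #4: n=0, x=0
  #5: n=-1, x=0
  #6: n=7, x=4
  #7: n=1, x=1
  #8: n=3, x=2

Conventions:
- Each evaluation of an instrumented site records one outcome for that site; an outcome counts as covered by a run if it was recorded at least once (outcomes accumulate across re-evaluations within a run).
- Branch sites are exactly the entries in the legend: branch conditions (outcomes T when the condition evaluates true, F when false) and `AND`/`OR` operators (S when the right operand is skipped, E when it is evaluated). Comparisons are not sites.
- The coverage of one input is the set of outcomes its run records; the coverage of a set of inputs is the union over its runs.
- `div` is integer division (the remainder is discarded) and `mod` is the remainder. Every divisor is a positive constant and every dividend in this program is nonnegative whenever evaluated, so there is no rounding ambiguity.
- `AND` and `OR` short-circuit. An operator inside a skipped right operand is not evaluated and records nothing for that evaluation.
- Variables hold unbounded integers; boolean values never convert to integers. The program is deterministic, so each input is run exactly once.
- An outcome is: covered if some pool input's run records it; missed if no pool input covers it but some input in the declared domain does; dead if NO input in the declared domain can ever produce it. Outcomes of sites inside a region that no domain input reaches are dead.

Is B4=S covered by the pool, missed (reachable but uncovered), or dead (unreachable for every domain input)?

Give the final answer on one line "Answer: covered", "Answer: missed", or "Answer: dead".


B4=S is recorded by pool input(s) 4 -> covered
Answer: covered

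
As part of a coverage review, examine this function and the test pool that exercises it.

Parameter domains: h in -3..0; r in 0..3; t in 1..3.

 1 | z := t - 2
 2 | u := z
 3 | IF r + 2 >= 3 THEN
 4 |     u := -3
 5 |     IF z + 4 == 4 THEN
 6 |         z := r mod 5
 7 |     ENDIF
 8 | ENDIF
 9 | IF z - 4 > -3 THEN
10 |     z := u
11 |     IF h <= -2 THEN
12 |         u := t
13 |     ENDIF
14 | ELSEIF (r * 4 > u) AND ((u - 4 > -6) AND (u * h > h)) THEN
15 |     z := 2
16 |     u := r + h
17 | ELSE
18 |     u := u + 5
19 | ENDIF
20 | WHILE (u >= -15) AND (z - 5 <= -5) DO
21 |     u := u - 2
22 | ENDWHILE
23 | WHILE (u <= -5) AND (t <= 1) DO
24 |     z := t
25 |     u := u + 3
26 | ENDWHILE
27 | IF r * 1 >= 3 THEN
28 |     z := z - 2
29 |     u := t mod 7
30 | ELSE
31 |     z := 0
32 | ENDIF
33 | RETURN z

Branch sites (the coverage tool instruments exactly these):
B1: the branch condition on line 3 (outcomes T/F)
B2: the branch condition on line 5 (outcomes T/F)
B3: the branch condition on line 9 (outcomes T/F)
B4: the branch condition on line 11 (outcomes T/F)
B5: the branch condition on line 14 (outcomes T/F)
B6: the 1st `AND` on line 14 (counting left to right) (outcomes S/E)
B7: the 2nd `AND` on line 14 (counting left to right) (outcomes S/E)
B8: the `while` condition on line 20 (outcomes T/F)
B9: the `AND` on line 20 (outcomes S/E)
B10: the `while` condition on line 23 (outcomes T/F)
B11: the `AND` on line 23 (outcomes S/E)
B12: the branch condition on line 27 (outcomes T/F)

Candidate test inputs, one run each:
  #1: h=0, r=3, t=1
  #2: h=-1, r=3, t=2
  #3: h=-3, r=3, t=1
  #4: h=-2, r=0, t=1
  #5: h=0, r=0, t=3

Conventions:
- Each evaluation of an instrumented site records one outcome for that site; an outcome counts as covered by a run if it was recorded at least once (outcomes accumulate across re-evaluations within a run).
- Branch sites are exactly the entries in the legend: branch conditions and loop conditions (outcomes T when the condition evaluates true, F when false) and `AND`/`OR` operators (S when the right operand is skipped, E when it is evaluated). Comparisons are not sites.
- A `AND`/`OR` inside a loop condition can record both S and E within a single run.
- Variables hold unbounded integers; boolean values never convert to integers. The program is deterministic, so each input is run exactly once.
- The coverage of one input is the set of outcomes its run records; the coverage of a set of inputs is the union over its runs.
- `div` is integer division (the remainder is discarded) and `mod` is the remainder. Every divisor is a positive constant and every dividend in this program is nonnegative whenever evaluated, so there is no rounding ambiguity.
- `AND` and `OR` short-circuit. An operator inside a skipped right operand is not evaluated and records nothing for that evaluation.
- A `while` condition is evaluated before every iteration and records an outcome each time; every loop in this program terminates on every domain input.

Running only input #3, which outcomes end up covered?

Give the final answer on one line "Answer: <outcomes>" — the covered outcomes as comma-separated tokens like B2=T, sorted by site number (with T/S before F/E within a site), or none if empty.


Event log for input #3 (h=-3, r=3, t=1):
  B1->T, B2->F, B3->F, B6->E, B7->S, B5->F, B9->E, B8->T, B9->E, B8->T
  B9->E, B8->T, B9->E, B8->T, B9->E, B8->T, B9->E, B8->T, B9->E, B8->T
  B9->E, B8->T, B9->E, B8->T, B9->S, B8->F, B11->E, B10->T, B11->E, B10->T
  B11->E, B10->T, B11->E, B10->T, B11->S, B10->F, B12->T
deduplicating events, the covered set is: B1=T, B2=F, B3=F, B5=F, B6=E, B7=S, B8=T, B8=F, B9=S, B9=E, B10=T, B10=F, B11=S, B11=E, B12=T
Answer: B1=T, B2=F, B3=F, B5=F, B6=E, B7=S, B8=T, B8=F, B9=S, B9=E, B10=T, B10=F, B11=S, B11=E, B12=T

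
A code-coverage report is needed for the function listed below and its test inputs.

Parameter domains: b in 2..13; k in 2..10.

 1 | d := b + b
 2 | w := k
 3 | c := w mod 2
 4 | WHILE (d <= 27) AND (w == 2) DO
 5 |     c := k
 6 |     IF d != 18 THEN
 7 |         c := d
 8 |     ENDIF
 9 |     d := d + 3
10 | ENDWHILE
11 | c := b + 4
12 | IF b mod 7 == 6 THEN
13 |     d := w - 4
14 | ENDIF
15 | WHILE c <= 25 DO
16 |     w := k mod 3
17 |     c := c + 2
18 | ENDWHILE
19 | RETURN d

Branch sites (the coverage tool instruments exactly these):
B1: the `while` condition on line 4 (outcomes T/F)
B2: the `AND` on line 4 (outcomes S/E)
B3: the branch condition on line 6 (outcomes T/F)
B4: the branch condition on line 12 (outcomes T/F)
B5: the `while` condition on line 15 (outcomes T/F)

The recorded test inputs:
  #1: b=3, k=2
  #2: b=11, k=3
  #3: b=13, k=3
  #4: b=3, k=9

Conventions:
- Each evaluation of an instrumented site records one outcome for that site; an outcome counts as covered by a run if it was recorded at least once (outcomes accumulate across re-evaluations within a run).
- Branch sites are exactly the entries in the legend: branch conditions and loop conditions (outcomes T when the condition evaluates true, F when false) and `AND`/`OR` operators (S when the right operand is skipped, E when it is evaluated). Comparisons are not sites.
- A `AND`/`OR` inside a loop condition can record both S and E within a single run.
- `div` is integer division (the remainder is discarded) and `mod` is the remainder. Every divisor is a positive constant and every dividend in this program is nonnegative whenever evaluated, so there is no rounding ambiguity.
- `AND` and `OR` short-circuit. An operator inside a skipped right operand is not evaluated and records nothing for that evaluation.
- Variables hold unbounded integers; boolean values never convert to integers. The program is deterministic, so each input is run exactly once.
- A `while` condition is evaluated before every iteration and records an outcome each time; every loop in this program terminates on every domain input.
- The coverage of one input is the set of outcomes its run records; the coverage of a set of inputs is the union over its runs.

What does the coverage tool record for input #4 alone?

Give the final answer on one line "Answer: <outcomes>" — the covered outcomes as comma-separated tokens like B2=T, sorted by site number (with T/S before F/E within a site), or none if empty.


Event log for input #4 (b=3, k=9):
  B2->E, B1->F, B4->F, B5->T, B5->T, B5->T, B5->T, B5->T, B5->T, B5->T
  B5->T, B5->T, B5->T, B5->F
deduplicating events, the covered set is: B1=F, B2=E, B4=F, B5=T, B5=F
Answer: B1=F, B2=E, B4=F, B5=T, B5=F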